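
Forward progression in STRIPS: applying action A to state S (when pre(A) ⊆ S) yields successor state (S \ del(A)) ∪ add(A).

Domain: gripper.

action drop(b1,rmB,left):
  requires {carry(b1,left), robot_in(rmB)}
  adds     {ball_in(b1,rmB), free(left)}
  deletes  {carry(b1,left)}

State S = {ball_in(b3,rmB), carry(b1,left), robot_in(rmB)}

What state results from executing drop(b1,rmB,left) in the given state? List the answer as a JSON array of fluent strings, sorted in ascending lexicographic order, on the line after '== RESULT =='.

Progress:
  pre ⊆ S: {carry(b1,left), robot_in(rmB)} ⊆ S  — applicable
  S \ del = {ball_in(b3,rmB), robot_in(rmB)}
  ∪ add   = {ball_in(b1,rmB), ball_in(b3,rmB), free(left), robot_in(rmB)}

== RESULT ==
["ball_in(b1,rmB)", "ball_in(b3,rmB)", "free(left)", "robot_in(rmB)"]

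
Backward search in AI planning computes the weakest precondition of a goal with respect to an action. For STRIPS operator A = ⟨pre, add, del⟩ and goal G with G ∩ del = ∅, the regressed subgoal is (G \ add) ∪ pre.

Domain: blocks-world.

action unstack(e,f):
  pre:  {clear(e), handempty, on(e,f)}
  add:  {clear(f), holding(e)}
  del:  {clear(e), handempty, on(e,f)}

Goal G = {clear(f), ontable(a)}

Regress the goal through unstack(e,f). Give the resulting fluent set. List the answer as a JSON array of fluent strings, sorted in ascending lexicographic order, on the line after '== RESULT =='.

Compute (G \ add) ∪ pre:
  G ∩ del = {}  (empty — regression defined)
  G \ add = {clear(f), ontable(a)} \ {clear(f), holding(e)} = {ontable(a)}
  ∪ pre   = {ontable(a)} ∪ {clear(e), handempty, on(e,f)}
          = {clear(e), handempty, on(e,f), ontable(a)}

== RESULT ==
["clear(e)", "handempty", "on(e,f)", "ontable(a)"]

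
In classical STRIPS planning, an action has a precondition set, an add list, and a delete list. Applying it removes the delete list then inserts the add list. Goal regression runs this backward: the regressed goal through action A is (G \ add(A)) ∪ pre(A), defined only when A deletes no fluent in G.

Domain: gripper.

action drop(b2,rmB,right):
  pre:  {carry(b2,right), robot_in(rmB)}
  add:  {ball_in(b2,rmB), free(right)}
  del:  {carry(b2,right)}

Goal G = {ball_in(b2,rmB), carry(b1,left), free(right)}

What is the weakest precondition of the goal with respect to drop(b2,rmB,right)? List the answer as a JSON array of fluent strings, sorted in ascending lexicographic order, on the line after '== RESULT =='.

Regress:
  G ∩ del = {}  (empty — regression defined)
  G \ add = {ball_in(b2,rmB), carry(b1,left), free(right)} \ {ball_in(b2,rmB), free(right)} = {carry(b1,left)}
  ∪ pre   = {carry(b1,left)} ∪ {carry(b2,right), robot_in(rmB)}
          = {carry(b1,left), carry(b2,right), robot_in(rmB)}

== RESULT ==
["carry(b1,left)", "carry(b2,right)", "robot_in(rmB)"]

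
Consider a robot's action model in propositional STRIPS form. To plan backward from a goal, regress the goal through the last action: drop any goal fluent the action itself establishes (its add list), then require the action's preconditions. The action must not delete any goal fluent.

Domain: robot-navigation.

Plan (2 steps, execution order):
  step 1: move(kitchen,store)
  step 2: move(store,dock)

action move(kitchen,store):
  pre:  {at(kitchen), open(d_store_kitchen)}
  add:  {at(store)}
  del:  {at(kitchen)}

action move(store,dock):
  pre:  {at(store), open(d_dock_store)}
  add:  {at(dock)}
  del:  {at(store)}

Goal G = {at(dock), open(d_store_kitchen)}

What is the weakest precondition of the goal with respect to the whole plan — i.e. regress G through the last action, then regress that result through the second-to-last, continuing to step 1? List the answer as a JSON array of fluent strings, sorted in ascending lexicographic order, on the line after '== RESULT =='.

Regress step by step:
  through step 2 (move(store,dock)): drop {at(dock)}, keep {open(d_store_kitchen)}, require {at(store), open(d_dock_store)}
    → {at(store), open(d_dock_store), open(d_store_kitchen)}
  through step 1 (move(kitchen,store)): drop {at(store)}, keep {open(d_dock_store), open(d_store_kitchen)}, require {at(kitchen), open(d_store_kitchen)}
    → {at(kitchen), open(d_dock_store), open(d_store_kitchen)}

== RESULT ==
["at(kitchen)", "open(d_dock_store)", "open(d_store_kitchen)"]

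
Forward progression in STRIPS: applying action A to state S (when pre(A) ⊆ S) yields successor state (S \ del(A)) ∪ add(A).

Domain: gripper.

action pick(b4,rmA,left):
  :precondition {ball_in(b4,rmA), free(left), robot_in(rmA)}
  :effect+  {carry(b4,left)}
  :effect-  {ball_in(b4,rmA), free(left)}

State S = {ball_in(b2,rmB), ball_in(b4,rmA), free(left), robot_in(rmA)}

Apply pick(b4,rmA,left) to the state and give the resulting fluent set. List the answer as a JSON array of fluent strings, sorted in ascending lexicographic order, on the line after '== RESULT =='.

Progress:
  pre ⊆ S: {ball_in(b4,rmA), free(left), robot_in(rmA)} ⊆ S  — applicable
  S \ del = {ball_in(b2,rmB), robot_in(rmA)}
  ∪ add   = {ball_in(b2,rmB), carry(b4,left), robot_in(rmA)}

== RESULT ==
["ball_in(b2,rmB)", "carry(b4,left)", "robot_in(rmA)"]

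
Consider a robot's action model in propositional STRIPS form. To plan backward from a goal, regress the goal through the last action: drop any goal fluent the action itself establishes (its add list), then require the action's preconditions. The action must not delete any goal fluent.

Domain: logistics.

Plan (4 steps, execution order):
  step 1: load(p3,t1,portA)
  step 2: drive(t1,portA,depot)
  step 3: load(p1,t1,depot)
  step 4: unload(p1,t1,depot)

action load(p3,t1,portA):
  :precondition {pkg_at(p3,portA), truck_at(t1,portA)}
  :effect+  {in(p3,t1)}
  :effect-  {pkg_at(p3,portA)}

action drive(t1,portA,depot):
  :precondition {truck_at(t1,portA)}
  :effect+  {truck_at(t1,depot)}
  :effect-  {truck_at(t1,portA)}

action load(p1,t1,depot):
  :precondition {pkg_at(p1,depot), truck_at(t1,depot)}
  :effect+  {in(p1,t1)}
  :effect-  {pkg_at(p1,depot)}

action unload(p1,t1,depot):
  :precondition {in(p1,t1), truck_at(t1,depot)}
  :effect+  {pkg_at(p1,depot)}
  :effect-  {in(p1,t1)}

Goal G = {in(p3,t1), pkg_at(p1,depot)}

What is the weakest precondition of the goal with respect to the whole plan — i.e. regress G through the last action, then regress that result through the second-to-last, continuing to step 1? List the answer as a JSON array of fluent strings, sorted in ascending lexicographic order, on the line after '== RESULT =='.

Regress step by step:
  through step 4 (unload(p1,t1,depot)): drop {pkg_at(p1,depot)}, keep {in(p3,t1)}, require {in(p1,t1), truck_at(t1,depot)}
    → {in(p1,t1), in(p3,t1), truck_at(t1,depot)}
  through step 3 (load(p1,t1,depot)): drop {in(p1,t1)}, keep {in(p3,t1), truck_at(t1,depot)}, require {pkg_at(p1,depot), truck_at(t1,depot)}
    → {in(p3,t1), pkg_at(p1,depot), truck_at(t1,depot)}
  through step 2 (drive(t1,portA,depot)): drop {truck_at(t1,depot)}, keep {in(p3,t1), pkg_at(p1,depot)}, require {truck_at(t1,portA)}
    → {in(p3,t1), pkg_at(p1,depot), truck_at(t1,portA)}
  through step 1 (load(p3,t1,portA)): drop {in(p3,t1)}, keep {pkg_at(p1,depot), truck_at(t1,portA)}, require {pkg_at(p3,portA), truck_at(t1,portA)}
    → {pkg_at(p1,depot), pkg_at(p3,portA), truck_at(t1,portA)}

== RESULT ==
["pkg_at(p1,depot)", "pkg_at(p3,portA)", "truck_at(t1,portA)"]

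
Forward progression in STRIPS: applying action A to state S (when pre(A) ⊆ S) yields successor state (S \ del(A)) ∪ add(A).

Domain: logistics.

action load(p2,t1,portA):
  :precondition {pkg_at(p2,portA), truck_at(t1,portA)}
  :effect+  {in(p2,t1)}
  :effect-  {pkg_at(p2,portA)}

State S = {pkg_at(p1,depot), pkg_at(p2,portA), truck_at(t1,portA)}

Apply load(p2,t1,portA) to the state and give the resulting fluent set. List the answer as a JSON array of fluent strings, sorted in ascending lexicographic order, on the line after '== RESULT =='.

Progress:
  pre ⊆ S: {pkg_at(p2,portA), truck_at(t1,portA)} ⊆ S  — applicable
  S \ del = {pkg_at(p1,depot), truck_at(t1,portA)}
  ∪ add   = {in(p2,t1), pkg_at(p1,depot), truck_at(t1,portA)}

== RESULT ==
["in(p2,t1)", "pkg_at(p1,depot)", "truck_at(t1,portA)"]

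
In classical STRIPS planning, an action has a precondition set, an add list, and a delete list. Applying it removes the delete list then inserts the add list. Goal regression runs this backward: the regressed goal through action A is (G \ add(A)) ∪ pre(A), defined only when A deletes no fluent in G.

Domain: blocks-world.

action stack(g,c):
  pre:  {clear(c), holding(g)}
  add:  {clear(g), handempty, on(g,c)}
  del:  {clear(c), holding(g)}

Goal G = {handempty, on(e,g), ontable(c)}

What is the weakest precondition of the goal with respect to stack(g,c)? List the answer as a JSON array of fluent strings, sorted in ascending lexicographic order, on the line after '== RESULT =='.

Compute (G \ add) ∪ pre:
  G ∩ del = {}  (empty — regression defined)
  G \ add = {handempty, on(e,g), ontable(c)} \ {clear(g), handempty, on(g,c)} = {on(e,g), ontable(c)}
  ∪ pre   = {on(e,g), ontable(c)} ∪ {clear(c), holding(g)}
          = {clear(c), holding(g), on(e,g), ontable(c)}

== RESULT ==
["clear(c)", "holding(g)", "on(e,g)", "ontable(c)"]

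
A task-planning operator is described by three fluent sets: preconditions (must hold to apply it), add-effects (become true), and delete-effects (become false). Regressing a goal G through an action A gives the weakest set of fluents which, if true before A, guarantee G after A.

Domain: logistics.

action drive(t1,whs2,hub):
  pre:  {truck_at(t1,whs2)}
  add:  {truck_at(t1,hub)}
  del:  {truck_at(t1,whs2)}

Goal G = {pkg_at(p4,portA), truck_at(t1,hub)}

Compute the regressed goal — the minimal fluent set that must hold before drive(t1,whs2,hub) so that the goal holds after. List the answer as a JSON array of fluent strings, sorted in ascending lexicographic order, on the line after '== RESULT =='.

Compute (G \ add) ∪ pre:
  G ∩ del = {}  (empty — regression defined)
  G \ add = {pkg_at(p4,portA), truck_at(t1,hub)} \ {truck_at(t1,hub)} = {pkg_at(p4,portA)}
  ∪ pre   = {pkg_at(p4,portA)} ∪ {truck_at(t1,whs2)}
          = {pkg_at(p4,portA), truck_at(t1,whs2)}

== RESULT ==
["pkg_at(p4,portA)", "truck_at(t1,whs2)"]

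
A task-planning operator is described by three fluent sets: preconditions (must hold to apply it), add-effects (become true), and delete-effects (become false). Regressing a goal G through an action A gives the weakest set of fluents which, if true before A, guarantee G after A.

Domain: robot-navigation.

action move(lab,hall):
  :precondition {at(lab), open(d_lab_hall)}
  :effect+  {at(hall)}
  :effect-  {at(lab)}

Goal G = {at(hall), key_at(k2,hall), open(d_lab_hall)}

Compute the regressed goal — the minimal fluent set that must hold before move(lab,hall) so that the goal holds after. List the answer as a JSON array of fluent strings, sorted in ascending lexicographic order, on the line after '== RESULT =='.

Regress:
  G ∩ del = {}  (empty — regression defined)
  G \ add = {at(hall), key_at(k2,hall), open(d_lab_hall)} \ {at(hall)} = {key_at(k2,hall), open(d_lab_hall)}
  ∪ pre   = {key_at(k2,hall), open(d_lab_hall)} ∪ {at(lab), open(d_lab_hall)}
          = {at(lab), key_at(k2,hall), open(d_lab_hall)}

== RESULT ==
["at(lab)", "key_at(k2,hall)", "open(d_lab_hall)"]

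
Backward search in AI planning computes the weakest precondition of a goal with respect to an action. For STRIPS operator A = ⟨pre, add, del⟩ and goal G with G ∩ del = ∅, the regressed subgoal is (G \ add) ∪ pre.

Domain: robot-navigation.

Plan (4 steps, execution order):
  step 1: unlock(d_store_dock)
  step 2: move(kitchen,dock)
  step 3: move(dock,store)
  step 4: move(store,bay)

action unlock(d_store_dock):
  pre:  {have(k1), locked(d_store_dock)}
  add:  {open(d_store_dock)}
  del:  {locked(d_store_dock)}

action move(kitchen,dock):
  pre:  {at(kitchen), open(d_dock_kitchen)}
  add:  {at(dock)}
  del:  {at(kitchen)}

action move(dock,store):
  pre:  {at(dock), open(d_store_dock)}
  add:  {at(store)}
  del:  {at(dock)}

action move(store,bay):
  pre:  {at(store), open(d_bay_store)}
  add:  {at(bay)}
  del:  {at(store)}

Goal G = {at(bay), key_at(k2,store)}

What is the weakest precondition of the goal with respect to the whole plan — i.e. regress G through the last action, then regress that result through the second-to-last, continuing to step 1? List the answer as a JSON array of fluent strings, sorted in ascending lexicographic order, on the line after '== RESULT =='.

Regress step by step:
  through step 4 (move(store,bay)): drop {at(bay)}, keep {key_at(k2,store)}, require {at(store), open(d_bay_store)}
    → {at(store), key_at(k2,store), open(d_bay_store)}
  through step 3 (move(dock,store)): drop {at(store)}, keep {key_at(k2,store), open(d_bay_store)}, require {at(dock), open(d_store_dock)}
    → {at(dock), key_at(k2,store), open(d_bay_store), open(d_store_dock)}
  through step 2 (move(kitchen,dock)): drop {at(dock)}, keep {key_at(k2,store), open(d_bay_store), open(d_store_dock)}, require {at(kitchen), open(d_dock_kitchen)}
    → {at(kitchen), key_at(k2,store), open(d_bay_store), open(d_dock_kitchen), open(d_store_dock)}
  through step 1 (unlock(d_store_dock)): drop {open(d_store_dock)}, keep {at(kitchen), key_at(k2,store), open(d_bay_store), open(d_dock_kitchen)}, require {have(k1), locked(d_store_dock)}
    → {at(kitchen), have(k1), key_at(k2,store), locked(d_store_dock), open(d_bay_store), open(d_dock_kitchen)}

== RESULT ==
["at(kitchen)", "have(k1)", "key_at(k2,store)", "locked(d_store_dock)", "open(d_bay_store)", "open(d_dock_kitchen)"]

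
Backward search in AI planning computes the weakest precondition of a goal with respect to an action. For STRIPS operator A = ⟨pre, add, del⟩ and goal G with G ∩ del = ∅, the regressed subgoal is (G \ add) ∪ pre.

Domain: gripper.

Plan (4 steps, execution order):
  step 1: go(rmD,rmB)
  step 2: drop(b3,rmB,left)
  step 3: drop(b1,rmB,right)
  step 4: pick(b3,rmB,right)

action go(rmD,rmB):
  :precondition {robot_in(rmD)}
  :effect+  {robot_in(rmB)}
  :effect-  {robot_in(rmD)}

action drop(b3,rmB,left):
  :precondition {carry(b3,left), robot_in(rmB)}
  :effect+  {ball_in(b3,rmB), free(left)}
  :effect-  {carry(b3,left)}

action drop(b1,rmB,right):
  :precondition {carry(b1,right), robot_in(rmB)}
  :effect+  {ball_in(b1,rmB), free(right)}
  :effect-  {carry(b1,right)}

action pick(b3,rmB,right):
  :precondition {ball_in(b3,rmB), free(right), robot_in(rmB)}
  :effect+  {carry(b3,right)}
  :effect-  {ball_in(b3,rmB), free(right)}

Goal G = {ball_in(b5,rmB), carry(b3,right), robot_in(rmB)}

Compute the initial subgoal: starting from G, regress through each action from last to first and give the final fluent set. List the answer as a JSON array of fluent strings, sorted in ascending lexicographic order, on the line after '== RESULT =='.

Work backward from the goal:
  through step 4 (pick(b3,rmB,right)): drop {carry(b3,right)}, keep {ball_in(b5,rmB), robot_in(rmB)}, require {ball_in(b3,rmB), free(right), robot_in(rmB)}
    → {ball_in(b3,rmB), ball_in(b5,rmB), free(right), robot_in(rmB)}
  through step 3 (drop(b1,rmB,right)): drop {free(right)}, keep {ball_in(b3,rmB), ball_in(b5,rmB), robot_in(rmB)}, require {carry(b1,right), robot_in(rmB)}
    → {ball_in(b3,rmB), ball_in(b5,rmB), carry(b1,right), robot_in(rmB)}
  through step 2 (drop(b3,rmB,left)): drop {ball_in(b3,rmB)}, keep {ball_in(b5,rmB), carry(b1,right), robot_in(rmB)}, require {carry(b3,left), robot_in(rmB)}
    → {ball_in(b5,rmB), carry(b1,right), carry(b3,left), robot_in(rmB)}
  through step 1 (go(rmD,rmB)): drop {robot_in(rmB)}, keep {ball_in(b5,rmB), carry(b1,right), carry(b3,left)}, require {robot_in(rmD)}
    → {ball_in(b5,rmB), carry(b1,right), carry(b3,left), robot_in(rmD)}

== RESULT ==
["ball_in(b5,rmB)", "carry(b1,right)", "carry(b3,left)", "robot_in(rmD)"]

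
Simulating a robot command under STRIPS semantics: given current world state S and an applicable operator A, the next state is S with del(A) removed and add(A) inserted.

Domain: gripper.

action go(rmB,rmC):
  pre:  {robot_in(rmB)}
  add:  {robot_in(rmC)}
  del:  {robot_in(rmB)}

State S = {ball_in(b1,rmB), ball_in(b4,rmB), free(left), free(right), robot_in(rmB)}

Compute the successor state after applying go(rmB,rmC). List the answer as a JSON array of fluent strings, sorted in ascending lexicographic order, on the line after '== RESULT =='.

Compute (S \ del) ∪ add:
  pre ⊆ S: {robot_in(rmB)} ⊆ S  — applicable
  S \ del = {ball_in(b1,rmB), ball_in(b4,rmB), free(left), free(right)}
  ∪ add   = {ball_in(b1,rmB), ball_in(b4,rmB), free(left), free(right), robot_in(rmC)}

== RESULT ==
["ball_in(b1,rmB)", "ball_in(b4,rmB)", "free(left)", "free(right)", "robot_in(rmC)"]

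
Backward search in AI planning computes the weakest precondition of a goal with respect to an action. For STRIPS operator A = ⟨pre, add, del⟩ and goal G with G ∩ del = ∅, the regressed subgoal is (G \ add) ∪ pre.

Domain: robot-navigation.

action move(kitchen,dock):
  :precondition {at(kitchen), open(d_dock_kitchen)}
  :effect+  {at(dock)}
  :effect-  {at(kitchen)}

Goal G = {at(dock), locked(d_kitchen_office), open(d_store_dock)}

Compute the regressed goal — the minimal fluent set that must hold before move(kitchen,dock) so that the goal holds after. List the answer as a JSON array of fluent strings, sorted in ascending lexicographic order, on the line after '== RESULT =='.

Regress:
  G ∩ del = {}  (empty — regression defined)
  G \ add = {at(dock), locked(d_kitchen_office), open(d_store_dock)} \ {at(dock)} = {locked(d_kitchen_office), open(d_store_dock)}
  ∪ pre   = {locked(d_kitchen_office), open(d_store_dock)} ∪ {at(kitchen), open(d_dock_kitchen)}
          = {at(kitchen), locked(d_kitchen_office), open(d_dock_kitchen), open(d_store_dock)}

== RESULT ==
["at(kitchen)", "locked(d_kitchen_office)", "open(d_dock_kitchen)", "open(d_store_dock)"]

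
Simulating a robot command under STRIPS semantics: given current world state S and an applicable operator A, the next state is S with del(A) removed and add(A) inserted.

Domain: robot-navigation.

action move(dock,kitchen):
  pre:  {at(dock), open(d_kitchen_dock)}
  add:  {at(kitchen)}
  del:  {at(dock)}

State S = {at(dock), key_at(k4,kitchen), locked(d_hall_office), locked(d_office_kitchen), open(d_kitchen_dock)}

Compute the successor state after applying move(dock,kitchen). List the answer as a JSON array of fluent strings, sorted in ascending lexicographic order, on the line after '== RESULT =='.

Progress:
  pre ⊆ S: {at(dock), open(d_kitchen_dock)} ⊆ S  — applicable
  S \ del = {key_at(k4,kitchen), locked(d_hall_office), locked(d_office_kitchen), open(d_kitchen_dock)}
  ∪ add   = {at(kitchen), key_at(k4,kitchen), locked(d_hall_office), locked(d_office_kitchen), open(d_kitchen_dock)}

== RESULT ==
["at(kitchen)", "key_at(k4,kitchen)", "locked(d_hall_office)", "locked(d_office_kitchen)", "open(d_kitchen_dock)"]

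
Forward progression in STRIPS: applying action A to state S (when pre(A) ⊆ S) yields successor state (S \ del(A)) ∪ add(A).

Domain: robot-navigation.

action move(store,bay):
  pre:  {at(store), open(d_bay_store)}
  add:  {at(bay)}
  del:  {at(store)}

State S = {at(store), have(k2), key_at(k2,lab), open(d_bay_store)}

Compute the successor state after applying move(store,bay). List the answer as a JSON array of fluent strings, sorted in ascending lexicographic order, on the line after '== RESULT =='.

Compute (S \ del) ∪ add:
  pre ⊆ S: {at(store), open(d_bay_store)} ⊆ S  — applicable
  S \ del = {have(k2), key_at(k2,lab), open(d_bay_store)}
  ∪ add   = {at(bay), have(k2), key_at(k2,lab), open(d_bay_store)}

== RESULT ==
["at(bay)", "have(k2)", "key_at(k2,lab)", "open(d_bay_store)"]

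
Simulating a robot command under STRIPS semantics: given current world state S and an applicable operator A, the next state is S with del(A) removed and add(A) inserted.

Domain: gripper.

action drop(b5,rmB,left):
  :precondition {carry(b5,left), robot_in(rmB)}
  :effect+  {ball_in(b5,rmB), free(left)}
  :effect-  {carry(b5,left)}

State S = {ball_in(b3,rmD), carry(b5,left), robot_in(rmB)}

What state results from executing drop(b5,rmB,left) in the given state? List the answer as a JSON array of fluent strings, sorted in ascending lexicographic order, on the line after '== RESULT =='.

Progress:
  pre ⊆ S: {carry(b5,left), robot_in(rmB)} ⊆ S  — applicable
  S \ del = {ball_in(b3,rmD), robot_in(rmB)}
  ∪ add   = {ball_in(b3,rmD), ball_in(b5,rmB), free(left), robot_in(rmB)}

== RESULT ==
["ball_in(b3,rmD)", "ball_in(b5,rmB)", "free(left)", "robot_in(rmB)"]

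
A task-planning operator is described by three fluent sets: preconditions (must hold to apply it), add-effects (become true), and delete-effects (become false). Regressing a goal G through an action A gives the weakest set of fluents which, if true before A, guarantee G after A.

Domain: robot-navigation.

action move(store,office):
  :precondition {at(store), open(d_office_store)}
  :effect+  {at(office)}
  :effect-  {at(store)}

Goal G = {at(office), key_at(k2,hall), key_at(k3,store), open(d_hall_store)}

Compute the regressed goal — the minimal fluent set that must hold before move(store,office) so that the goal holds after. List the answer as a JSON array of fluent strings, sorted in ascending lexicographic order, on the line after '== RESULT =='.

Regress:
  G ∩ del = {}  (empty — regression defined)
  G \ add = {at(office), key_at(k2,hall), key_at(k3,store), open(d_hall_store)} \ {at(office)} = {key_at(k2,hall), key_at(k3,store), open(d_hall_store)}
  ∪ pre   = {key_at(k2,hall), key_at(k3,store), open(d_hall_store)} ∪ {at(store), open(d_office_store)}
          = {at(store), key_at(k2,hall), key_at(k3,store), open(d_hall_store), open(d_office_store)}

== RESULT ==
["at(store)", "key_at(k2,hall)", "key_at(k3,store)", "open(d_hall_store)", "open(d_office_store)"]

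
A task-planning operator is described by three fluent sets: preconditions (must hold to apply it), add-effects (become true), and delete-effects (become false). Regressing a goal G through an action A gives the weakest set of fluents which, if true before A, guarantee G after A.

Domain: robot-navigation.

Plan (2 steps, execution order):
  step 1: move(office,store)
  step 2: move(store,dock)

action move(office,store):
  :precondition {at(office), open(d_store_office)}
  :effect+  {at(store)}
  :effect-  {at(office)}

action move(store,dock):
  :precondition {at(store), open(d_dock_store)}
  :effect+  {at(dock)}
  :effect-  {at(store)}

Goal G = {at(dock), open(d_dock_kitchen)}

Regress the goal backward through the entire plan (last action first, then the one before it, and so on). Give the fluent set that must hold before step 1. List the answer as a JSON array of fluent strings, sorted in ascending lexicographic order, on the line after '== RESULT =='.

Regress step by step:
  through step 2 (move(store,dock)): drop {at(dock)}, keep {open(d_dock_kitchen)}, require {at(store), open(d_dock_store)}
    → {at(store), open(d_dock_kitchen), open(d_dock_store)}
  through step 1 (move(office,store)): drop {at(store)}, keep {open(d_dock_kitchen), open(d_dock_store)}, require {at(office), open(d_store_office)}
    → {at(office), open(d_dock_kitchen), open(d_dock_store), open(d_store_office)}

== RESULT ==
["at(office)", "open(d_dock_kitchen)", "open(d_dock_store)", "open(d_store_office)"]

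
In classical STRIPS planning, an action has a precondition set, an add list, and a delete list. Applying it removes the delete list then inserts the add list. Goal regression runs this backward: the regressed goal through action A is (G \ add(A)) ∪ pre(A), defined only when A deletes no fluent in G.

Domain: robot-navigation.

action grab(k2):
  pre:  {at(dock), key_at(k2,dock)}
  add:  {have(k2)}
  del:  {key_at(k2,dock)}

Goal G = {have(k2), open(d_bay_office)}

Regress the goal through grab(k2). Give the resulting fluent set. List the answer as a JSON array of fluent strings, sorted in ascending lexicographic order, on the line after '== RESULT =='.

Regress:
  G ∩ del = {}  (empty — regression defined)
  G \ add = {have(k2), open(d_bay_office)} \ {have(k2)} = {open(d_bay_office)}
  ∪ pre   = {open(d_bay_office)} ∪ {at(dock), key_at(k2,dock)}
          = {at(dock), key_at(k2,dock), open(d_bay_office)}

== RESULT ==
["at(dock)", "key_at(k2,dock)", "open(d_bay_office)"]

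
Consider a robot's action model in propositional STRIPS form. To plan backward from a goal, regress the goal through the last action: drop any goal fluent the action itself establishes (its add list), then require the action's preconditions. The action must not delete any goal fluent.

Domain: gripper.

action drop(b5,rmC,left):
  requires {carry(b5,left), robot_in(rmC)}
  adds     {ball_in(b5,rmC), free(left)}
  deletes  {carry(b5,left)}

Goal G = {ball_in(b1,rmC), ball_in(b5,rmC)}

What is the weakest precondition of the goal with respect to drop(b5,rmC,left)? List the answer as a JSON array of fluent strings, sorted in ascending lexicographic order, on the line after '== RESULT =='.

Compute (G \ add) ∪ pre:
  G ∩ del = {}  (empty — regression defined)
  G \ add = {ball_in(b1,rmC), ball_in(b5,rmC)} \ {ball_in(b5,rmC), free(left)} = {ball_in(b1,rmC)}
  ∪ pre   = {ball_in(b1,rmC)} ∪ {carry(b5,left), robot_in(rmC)}
          = {ball_in(b1,rmC), carry(b5,left), robot_in(rmC)}

== RESULT ==
["ball_in(b1,rmC)", "carry(b5,left)", "robot_in(rmC)"]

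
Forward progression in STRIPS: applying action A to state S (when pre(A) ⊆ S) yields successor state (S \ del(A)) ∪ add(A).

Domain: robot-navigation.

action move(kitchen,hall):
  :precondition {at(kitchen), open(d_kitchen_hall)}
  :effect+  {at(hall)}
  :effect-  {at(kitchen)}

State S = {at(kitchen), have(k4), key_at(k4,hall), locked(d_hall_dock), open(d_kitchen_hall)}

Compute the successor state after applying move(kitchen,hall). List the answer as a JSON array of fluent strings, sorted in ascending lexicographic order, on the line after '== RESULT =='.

Progress:
  pre ⊆ S: {at(kitchen), open(d_kitchen_hall)} ⊆ S  — applicable
  S \ del = {have(k4), key_at(k4,hall), locked(d_hall_dock), open(d_kitchen_hall)}
  ∪ add   = {at(hall), have(k4), key_at(k4,hall), locked(d_hall_dock), open(d_kitchen_hall)}

== RESULT ==
["at(hall)", "have(k4)", "key_at(k4,hall)", "locked(d_hall_dock)", "open(d_kitchen_hall)"]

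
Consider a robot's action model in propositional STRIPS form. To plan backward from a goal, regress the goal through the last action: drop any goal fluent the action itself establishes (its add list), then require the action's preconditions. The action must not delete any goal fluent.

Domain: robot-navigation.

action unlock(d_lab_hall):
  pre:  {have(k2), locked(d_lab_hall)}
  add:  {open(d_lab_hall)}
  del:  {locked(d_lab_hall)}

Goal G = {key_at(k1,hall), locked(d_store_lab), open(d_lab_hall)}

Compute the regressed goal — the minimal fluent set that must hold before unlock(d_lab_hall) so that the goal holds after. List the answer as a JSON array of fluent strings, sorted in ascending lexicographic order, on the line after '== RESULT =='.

Regress:
  G ∩ del = {}  (empty — regression defined)
  G \ add = {key_at(k1,hall), locked(d_store_lab), open(d_lab_hall)} \ {open(d_lab_hall)} = {key_at(k1,hall), locked(d_store_lab)}
  ∪ pre   = {key_at(k1,hall), locked(d_store_lab)} ∪ {have(k2), locked(d_lab_hall)}
          = {have(k2), key_at(k1,hall), locked(d_lab_hall), locked(d_store_lab)}

== RESULT ==
["have(k2)", "key_at(k1,hall)", "locked(d_lab_hall)", "locked(d_store_lab)"]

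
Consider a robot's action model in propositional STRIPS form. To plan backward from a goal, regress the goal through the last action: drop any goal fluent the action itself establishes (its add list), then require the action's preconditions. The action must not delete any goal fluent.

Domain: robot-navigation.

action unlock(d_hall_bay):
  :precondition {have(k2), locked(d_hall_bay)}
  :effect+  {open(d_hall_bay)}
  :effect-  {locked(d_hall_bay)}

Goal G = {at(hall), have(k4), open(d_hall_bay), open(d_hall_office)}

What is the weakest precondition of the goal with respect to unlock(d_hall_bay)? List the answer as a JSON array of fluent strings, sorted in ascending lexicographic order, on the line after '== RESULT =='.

Compute (G \ add) ∪ pre:
  G ∩ del = {}  (empty — regression defined)
  G \ add = {at(hall), have(k4), open(d_hall_bay), open(d_hall_office)} \ {open(d_hall_bay)} = {at(hall), have(k4), open(d_hall_office)}
  ∪ pre   = {at(hall), have(k4), open(d_hall_office)} ∪ {have(k2), locked(d_hall_bay)}
          = {at(hall), have(k2), have(k4), locked(d_hall_bay), open(d_hall_office)}

== RESULT ==
["at(hall)", "have(k2)", "have(k4)", "locked(d_hall_bay)", "open(d_hall_office)"]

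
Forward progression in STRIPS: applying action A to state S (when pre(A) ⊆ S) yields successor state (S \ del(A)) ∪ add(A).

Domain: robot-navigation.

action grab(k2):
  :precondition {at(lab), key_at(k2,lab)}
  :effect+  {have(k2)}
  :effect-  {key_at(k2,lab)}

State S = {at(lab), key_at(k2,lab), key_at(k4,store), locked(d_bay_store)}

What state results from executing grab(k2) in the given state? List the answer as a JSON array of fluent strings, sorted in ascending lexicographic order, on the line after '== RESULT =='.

Progress:
  pre ⊆ S: {at(lab), key_at(k2,lab)} ⊆ S  — applicable
  S \ del = {at(lab), key_at(k4,store), locked(d_bay_store)}
  ∪ add   = {at(lab), have(k2), key_at(k4,store), locked(d_bay_store)}

== RESULT ==
["at(lab)", "have(k2)", "key_at(k4,store)", "locked(d_bay_store)"]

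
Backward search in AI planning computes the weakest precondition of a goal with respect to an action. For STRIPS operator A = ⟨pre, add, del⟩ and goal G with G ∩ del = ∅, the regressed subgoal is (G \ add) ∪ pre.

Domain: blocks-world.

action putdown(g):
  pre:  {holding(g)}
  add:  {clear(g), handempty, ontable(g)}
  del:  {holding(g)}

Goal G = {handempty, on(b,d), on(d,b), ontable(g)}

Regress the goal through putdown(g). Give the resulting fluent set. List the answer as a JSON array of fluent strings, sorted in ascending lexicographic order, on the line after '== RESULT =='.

Regress:
  G ∩ del = {}  (empty — regression defined)
  G \ add = {handempty, on(b,d), on(d,b), ontable(g)} \ {clear(g), handempty, ontable(g)} = {on(b,d), on(d,b)}
  ∪ pre   = {on(b,d), on(d,b)} ∪ {holding(g)}
          = {holding(g), on(b,d), on(d,b)}

== RESULT ==
["holding(g)", "on(b,d)", "on(d,b)"]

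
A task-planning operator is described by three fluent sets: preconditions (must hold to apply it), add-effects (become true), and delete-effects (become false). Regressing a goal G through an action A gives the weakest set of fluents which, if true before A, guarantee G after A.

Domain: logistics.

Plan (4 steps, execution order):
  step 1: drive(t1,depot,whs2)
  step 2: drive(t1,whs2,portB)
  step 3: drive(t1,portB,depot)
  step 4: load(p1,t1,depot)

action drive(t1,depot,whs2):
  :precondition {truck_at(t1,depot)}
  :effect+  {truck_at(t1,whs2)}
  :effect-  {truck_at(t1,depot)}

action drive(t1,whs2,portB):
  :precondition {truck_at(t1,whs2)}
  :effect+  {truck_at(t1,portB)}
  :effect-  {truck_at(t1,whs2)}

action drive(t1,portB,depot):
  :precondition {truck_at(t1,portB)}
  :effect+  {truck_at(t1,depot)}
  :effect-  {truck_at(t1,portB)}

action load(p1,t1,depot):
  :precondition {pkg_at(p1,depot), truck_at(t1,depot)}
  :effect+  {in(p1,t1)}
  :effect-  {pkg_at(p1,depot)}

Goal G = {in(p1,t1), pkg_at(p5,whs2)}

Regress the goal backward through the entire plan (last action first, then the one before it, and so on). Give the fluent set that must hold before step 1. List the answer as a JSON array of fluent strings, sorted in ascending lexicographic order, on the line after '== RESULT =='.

Regress step by step:
  through step 4 (load(p1,t1,depot)): drop {in(p1,t1)}, keep {pkg_at(p5,whs2)}, require {pkg_at(p1,depot), truck_at(t1,depot)}
    → {pkg_at(p1,depot), pkg_at(p5,whs2), truck_at(t1,depot)}
  through step 3 (drive(t1,portB,depot)): drop {truck_at(t1,depot)}, keep {pkg_at(p1,depot), pkg_at(p5,whs2)}, require {truck_at(t1,portB)}
    → {pkg_at(p1,depot), pkg_at(p5,whs2), truck_at(t1,portB)}
  through step 2 (drive(t1,whs2,portB)): drop {truck_at(t1,portB)}, keep {pkg_at(p1,depot), pkg_at(p5,whs2)}, require {truck_at(t1,whs2)}
    → {pkg_at(p1,depot), pkg_at(p5,whs2), truck_at(t1,whs2)}
  through step 1 (drive(t1,depot,whs2)): drop {truck_at(t1,whs2)}, keep {pkg_at(p1,depot), pkg_at(p5,whs2)}, require {truck_at(t1,depot)}
    → {pkg_at(p1,depot), pkg_at(p5,whs2), truck_at(t1,depot)}

== RESULT ==
["pkg_at(p1,depot)", "pkg_at(p5,whs2)", "truck_at(t1,depot)"]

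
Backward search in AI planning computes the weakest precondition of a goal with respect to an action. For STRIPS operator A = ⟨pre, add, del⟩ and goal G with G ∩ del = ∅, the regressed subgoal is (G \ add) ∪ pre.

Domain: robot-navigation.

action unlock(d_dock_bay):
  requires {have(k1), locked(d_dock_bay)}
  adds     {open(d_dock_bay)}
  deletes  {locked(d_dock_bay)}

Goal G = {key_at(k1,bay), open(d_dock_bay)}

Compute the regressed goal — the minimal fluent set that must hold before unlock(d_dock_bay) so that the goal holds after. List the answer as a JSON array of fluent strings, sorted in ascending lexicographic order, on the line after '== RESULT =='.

Regress:
  G ∩ del = {}  (empty — regression defined)
  G \ add = {key_at(k1,bay), open(d_dock_bay)} \ {open(d_dock_bay)} = {key_at(k1,bay)}
  ∪ pre   = {key_at(k1,bay)} ∪ {have(k1), locked(d_dock_bay)}
          = {have(k1), key_at(k1,bay), locked(d_dock_bay)}

== RESULT ==
["have(k1)", "key_at(k1,bay)", "locked(d_dock_bay)"]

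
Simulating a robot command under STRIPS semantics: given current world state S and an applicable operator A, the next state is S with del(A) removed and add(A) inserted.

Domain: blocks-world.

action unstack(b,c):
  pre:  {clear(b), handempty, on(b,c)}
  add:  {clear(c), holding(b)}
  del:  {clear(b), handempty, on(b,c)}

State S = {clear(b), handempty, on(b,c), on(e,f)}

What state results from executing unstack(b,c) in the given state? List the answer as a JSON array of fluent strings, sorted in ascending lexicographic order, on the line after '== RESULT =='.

Compute (S \ del) ∪ add:
  pre ⊆ S: {clear(b), handempty, on(b,c)} ⊆ S  — applicable
  S \ del = {on(e,f)}
  ∪ add   = {clear(c), holding(b), on(e,f)}

== RESULT ==
["clear(c)", "holding(b)", "on(e,f)"]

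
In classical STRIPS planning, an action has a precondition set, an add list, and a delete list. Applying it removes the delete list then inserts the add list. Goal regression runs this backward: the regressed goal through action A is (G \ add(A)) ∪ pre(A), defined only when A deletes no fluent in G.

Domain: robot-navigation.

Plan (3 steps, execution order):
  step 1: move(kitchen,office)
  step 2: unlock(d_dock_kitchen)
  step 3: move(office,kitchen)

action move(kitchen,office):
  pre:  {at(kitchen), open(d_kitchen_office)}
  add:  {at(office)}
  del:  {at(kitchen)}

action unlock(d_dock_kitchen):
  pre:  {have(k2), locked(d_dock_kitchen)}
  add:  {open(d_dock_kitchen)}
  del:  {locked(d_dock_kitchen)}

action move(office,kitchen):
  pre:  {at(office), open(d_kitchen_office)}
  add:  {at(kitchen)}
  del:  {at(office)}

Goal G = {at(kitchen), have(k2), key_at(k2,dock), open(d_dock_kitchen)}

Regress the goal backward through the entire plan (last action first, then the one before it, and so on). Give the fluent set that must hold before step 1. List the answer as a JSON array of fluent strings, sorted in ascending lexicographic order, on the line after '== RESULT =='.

Work backward from the goal:
  through step 3 (move(office,kitchen)): drop {at(kitchen)}, keep {have(k2), key_at(k2,dock), open(d_dock_kitchen)}, require {at(office), open(d_kitchen_office)}
    → {at(office), have(k2), key_at(k2,dock), open(d_dock_kitchen), open(d_kitchen_office)}
  through step 2 (unlock(d_dock_kitchen)): drop {open(d_dock_kitchen)}, keep {at(office), have(k2), key_at(k2,dock), open(d_kitchen_office)}, require {have(k2), locked(d_dock_kitchen)}
    → {at(office), have(k2), key_at(k2,dock), locked(d_dock_kitchen), open(d_kitchen_office)}
  through step 1 (move(kitchen,office)): drop {at(office)}, keep {have(k2), key_at(k2,dock), locked(d_dock_kitchen), open(d_kitchen_office)}, require {at(kitchen), open(d_kitchen_office)}
    → {at(kitchen), have(k2), key_at(k2,dock), locked(d_dock_kitchen), open(d_kitchen_office)}

== RESULT ==
["at(kitchen)", "have(k2)", "key_at(k2,dock)", "locked(d_dock_kitchen)", "open(d_kitchen_office)"]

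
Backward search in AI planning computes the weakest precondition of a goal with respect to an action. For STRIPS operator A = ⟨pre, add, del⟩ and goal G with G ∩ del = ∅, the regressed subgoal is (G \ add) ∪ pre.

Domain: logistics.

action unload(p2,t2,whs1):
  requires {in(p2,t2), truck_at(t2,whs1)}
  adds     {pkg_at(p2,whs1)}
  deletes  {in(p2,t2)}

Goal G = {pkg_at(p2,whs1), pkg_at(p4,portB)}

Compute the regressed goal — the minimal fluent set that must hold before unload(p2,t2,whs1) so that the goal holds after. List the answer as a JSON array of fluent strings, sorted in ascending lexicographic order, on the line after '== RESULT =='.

Compute (G \ add) ∪ pre:
  G ∩ del = {}  (empty — regression defined)
  G \ add = {pkg_at(p2,whs1), pkg_at(p4,portB)} \ {pkg_at(p2,whs1)} = {pkg_at(p4,portB)}
  ∪ pre   = {pkg_at(p4,portB)} ∪ {in(p2,t2), truck_at(t2,whs1)}
          = {in(p2,t2), pkg_at(p4,portB), truck_at(t2,whs1)}

== RESULT ==
["in(p2,t2)", "pkg_at(p4,portB)", "truck_at(t2,whs1)"]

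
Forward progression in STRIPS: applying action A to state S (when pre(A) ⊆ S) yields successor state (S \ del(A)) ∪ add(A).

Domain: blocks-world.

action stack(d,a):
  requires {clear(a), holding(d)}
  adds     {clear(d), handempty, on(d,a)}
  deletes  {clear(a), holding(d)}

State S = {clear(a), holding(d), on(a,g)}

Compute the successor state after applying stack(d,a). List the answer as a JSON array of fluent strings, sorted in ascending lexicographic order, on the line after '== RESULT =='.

Compute (S \ del) ∪ add:
  pre ⊆ S: {clear(a), holding(d)} ⊆ S  — applicable
  S \ del = {on(a,g)}
  ∪ add   = {clear(d), handempty, on(a,g), on(d,a)}

== RESULT ==
["clear(d)", "handempty", "on(a,g)", "on(d,a)"]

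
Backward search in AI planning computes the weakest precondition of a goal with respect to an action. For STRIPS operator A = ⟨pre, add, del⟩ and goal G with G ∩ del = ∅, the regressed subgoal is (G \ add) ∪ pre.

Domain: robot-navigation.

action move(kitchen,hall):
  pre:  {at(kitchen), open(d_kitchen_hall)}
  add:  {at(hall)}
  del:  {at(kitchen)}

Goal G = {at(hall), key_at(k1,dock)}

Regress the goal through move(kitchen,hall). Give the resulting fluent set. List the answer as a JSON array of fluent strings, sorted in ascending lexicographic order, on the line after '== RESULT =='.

Compute (G \ add) ∪ pre:
  G ∩ del = {}  (empty — regression defined)
  G \ add = {at(hall), key_at(k1,dock)} \ {at(hall)} = {key_at(k1,dock)}
  ∪ pre   = {key_at(k1,dock)} ∪ {at(kitchen), open(d_kitchen_hall)}
          = {at(kitchen), key_at(k1,dock), open(d_kitchen_hall)}

== RESULT ==
["at(kitchen)", "key_at(k1,dock)", "open(d_kitchen_hall)"]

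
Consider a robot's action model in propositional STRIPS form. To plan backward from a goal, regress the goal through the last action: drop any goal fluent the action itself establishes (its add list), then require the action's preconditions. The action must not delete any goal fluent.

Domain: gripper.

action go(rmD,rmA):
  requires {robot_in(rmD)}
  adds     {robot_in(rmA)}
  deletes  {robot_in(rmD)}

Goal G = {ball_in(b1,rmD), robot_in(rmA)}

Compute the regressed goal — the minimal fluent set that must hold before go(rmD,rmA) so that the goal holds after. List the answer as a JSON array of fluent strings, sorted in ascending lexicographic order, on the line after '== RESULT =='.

Compute (G \ add) ∪ pre:
  G ∩ del = {}  (empty — regression defined)
  G \ add = {ball_in(b1,rmD), robot_in(rmA)} \ {robot_in(rmA)} = {ball_in(b1,rmD)}
  ∪ pre   = {ball_in(b1,rmD)} ∪ {robot_in(rmD)}
          = {ball_in(b1,rmD), robot_in(rmD)}

== RESULT ==
["ball_in(b1,rmD)", "robot_in(rmD)"]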